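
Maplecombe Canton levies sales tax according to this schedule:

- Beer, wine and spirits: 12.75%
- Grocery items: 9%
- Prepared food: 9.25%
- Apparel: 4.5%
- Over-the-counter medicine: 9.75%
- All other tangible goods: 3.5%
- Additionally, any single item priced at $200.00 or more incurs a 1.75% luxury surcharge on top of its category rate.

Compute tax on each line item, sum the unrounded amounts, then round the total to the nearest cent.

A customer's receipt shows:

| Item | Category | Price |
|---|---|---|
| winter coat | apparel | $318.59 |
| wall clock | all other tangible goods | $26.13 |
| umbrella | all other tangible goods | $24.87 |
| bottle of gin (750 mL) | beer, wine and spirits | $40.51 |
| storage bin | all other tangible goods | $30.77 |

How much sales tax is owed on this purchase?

Winter coat $318.59: apparel → 4.5% + 1.75% surcharge = 6.25% → $19.911875
Wall clock $26.13: all other tangible goods → 3.5% → $0.91455
Umbrella $24.87: all other tangible goods → 3.5% → $0.87045
Bottle of gin (750 mL) $40.51: beer, wine and spirits → 12.75% → $5.165025
Storage bin $30.77: all other tangible goods → 3.5% → $1.07695
Unrounded tax sum = $27.93885 → $27.94

$27.94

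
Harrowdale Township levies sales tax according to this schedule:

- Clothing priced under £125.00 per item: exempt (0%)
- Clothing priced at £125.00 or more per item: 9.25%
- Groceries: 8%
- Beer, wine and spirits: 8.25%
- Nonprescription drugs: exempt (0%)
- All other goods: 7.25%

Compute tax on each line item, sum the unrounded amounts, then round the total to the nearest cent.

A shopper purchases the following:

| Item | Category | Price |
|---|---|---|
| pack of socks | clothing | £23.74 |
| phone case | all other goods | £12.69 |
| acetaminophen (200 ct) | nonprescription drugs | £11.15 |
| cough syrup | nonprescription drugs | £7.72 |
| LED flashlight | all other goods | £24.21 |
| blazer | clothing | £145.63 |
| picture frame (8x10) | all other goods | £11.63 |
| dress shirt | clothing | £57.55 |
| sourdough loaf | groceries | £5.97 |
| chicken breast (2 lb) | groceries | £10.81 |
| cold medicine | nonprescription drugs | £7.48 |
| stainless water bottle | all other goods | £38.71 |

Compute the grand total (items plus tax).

Pack of socks £23.74: clothing, under £125.00 → 0% → £0.00
Phone case £12.69: all other goods → 7.25% → £0.920025
Acetaminophen (200 ct) £11.15: nonprescription drugs → 0% → £0.00
Cough syrup £7.72: nonprescription drugs → 0% → £0.00
LED flashlight £24.21: all other goods → 7.25% → £1.755225
Blazer £145.63: clothing, £125.00 or more → 9.25% → £13.470775
Picture frame (8x10) £11.63: all other goods → 7.25% → £0.843175
Dress shirt £57.55: clothing, under £125.00 → 0% → £0.00
Sourdough loaf £5.97: groceries → 8% → £0.4776
Chicken breast (2 lb) £10.81: groceries → 8% → £0.8648
Cold medicine £7.48: nonprescription drugs → 0% → £0.00
Stainless water bottle £38.71: all other goods → 7.25% → £2.806475
Subtotal = £357.29; unrounded tax = £21.138075 → £21.14; total due = £378.43

£378.43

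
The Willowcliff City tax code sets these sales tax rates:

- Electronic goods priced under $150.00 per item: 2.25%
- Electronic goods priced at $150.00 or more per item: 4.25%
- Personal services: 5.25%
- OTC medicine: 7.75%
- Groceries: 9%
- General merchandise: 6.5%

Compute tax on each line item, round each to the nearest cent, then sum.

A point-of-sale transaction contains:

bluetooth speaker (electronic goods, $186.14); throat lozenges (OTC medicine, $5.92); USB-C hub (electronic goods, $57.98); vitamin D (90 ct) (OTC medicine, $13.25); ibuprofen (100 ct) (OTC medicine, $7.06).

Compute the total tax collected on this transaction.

Bluetooth speaker $186.14: electronic goods, $150.00 or more → 4.25% → $7.91
Throat lozenges $5.92: OTC medicine → 7.75% → $0.46
USB-C hub $57.98: electronic goods, under $150.00 → 2.25% → $1.30
Vitamin D (90 ct) $13.25: OTC medicine → 7.75% → $1.03
Ibuprofen (100 ct) $7.06: OTC medicine → 7.75% → $0.55
Total tax = $7.91 + $0.46 + $1.30 + $1.03 + $0.55 = $11.25

$11.25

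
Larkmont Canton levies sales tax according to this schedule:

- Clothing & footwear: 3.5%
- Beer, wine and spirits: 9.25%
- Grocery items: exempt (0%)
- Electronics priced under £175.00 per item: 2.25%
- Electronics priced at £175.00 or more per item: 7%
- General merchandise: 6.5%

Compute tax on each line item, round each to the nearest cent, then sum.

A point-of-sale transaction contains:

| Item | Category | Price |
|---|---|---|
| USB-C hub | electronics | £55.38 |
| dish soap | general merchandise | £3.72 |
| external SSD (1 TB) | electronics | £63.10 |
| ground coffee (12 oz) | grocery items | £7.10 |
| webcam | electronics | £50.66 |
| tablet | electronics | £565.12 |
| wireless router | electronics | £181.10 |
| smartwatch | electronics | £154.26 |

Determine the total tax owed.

USB-C hub £55.38: electronics, under £175.00 → 2.25% → £1.25
Dish soap £3.72: general merchandise → 6.5% → £0.24
External SSD (1 TB) £63.10: electronics, under £175.00 → 2.25% → £1.42
Ground coffee (12 oz) £7.10: grocery items → 0% → £0.00
Webcam £50.66: electronics, under £175.00 → 2.25% → £1.14
Tablet £565.12: electronics, £175.00 or more → 7% → £39.56
Wireless router £181.10: electronics, £175.00 or more → 7% → £12.68
Smartwatch £154.26: electronics, under £175.00 → 2.25% → £3.47
Total tax = £1.25 + £0.24 + £1.42 + £1.14 + £39.56 + £12.68 + £3.47 = £59.76

£59.76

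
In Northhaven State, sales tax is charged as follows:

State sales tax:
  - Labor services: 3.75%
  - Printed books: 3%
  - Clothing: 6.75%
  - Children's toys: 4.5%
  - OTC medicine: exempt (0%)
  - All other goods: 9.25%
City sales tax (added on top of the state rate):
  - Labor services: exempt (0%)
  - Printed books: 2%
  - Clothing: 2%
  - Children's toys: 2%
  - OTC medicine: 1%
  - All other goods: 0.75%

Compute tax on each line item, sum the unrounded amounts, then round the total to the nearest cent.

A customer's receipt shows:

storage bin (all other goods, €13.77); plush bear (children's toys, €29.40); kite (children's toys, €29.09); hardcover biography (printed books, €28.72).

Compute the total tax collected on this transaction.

€6.61

Storage bin €13.77: all other goods → 9.25% + 0.75% city = 10% → €1.377
Plush bear €29.40: children's toys → 4.5% + 2% city = 6.5% → €1.911
Kite €29.09: children's toys → 4.5% + 2% city = 6.5% → €1.89085
Hardcover biography €28.72: printed books → 3% + 2% city = 5% → €1.436
Unrounded tax sum = €6.61485 → €6.61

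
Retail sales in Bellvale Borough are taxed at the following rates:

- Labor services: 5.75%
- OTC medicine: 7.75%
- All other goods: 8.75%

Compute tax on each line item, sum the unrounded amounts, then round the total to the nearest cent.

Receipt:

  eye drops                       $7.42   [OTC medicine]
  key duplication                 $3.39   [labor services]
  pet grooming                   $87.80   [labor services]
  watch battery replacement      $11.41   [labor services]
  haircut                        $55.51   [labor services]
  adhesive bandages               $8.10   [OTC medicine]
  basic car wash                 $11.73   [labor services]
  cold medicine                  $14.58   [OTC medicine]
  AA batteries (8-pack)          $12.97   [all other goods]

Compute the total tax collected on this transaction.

$13.23

Eye drops $7.42: OTC medicine → 7.75% → $0.57505
Key duplication $3.39: labor services → 5.75% → $0.194925
Pet grooming $87.80: labor services → 5.75% → $5.0485
Watch battery replacement $11.41: labor services → 5.75% → $0.656075
Haircut $55.51: labor services → 5.75% → $3.191825
Adhesive bandages $8.10: OTC medicine → 7.75% → $0.62775
Basic car wash $11.73: labor services → 5.75% → $0.674475
Cold medicine $14.58: OTC medicine → 7.75% → $1.12995
AA batteries (8-pack) $12.97: all other goods → 8.75% → $1.134875
Unrounded tax sum = $13.233425 → $13.23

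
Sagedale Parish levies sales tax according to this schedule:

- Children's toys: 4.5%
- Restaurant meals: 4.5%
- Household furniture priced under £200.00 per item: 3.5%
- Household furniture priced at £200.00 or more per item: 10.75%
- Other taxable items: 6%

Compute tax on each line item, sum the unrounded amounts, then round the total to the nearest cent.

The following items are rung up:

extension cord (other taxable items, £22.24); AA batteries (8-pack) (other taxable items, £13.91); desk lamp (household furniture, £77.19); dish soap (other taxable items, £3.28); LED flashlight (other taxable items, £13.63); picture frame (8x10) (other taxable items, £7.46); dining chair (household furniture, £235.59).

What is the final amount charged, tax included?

£404.96

Extension cord £22.24: other taxable items → 6% → £1.3344
AA batteries (8-pack) £13.91: other taxable items → 6% → £0.8346
Desk lamp £77.19: household furniture, under £200.00 → 3.5% → £2.70165
Dish soap £3.28: other taxable items → 6% → £0.1968
LED flashlight £13.63: other taxable items → 6% → £0.8178
Picture frame (8x10) £7.46: other taxable items → 6% → £0.4476
Dining chair £235.59: household furniture, £200.00 or more → 10.75% → £25.325925
Subtotal = £373.30; unrounded tax = £31.658775 → £31.66; total due = £404.96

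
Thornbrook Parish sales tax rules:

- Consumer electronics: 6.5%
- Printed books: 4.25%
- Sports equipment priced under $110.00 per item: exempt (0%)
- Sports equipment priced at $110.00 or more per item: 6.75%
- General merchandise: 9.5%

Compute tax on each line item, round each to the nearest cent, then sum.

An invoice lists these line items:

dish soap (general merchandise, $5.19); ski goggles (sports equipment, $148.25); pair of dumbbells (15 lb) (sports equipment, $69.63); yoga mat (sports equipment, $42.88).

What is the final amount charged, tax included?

Dish soap $5.19: general merchandise → 9.5% → $0.49
Ski goggles $148.25: sports equipment, $110.00 or more → 6.75% → $10.01
Pair of dumbbells (15 lb) $69.63: sports equipment, under $110.00 → 0% → $0.00
Yoga mat $42.88: sports equipment, under $110.00 → 0% → $0.00
Subtotal = $265.95; tax = $10.50; total due = $276.45

$276.45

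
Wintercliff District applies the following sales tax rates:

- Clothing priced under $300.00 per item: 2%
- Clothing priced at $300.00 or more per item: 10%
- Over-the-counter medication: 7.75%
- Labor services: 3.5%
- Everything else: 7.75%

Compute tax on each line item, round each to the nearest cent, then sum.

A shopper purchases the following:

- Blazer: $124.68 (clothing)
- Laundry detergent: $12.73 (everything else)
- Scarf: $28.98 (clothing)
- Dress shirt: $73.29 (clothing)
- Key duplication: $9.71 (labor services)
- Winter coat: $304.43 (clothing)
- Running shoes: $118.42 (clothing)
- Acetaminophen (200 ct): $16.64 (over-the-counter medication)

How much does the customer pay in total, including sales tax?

$728.85

Blazer $124.68: clothing, under $300.00 → 2% → $2.49
Laundry detergent $12.73: everything else → 7.75% → $0.99
Scarf $28.98: clothing, under $300.00 → 2% → $0.58
Dress shirt $73.29: clothing, under $300.00 → 2% → $1.47
Key duplication $9.71: labor services → 3.5% → $0.34
Winter coat $304.43: clothing, $300.00 or more → 10% → $30.44
Running shoes $118.42: clothing, under $300.00 → 2% → $2.37
Acetaminophen (200 ct) $16.64: over-the-counter medication → 7.75% → $1.29
Subtotal = $688.88; tax = $39.97; total due = $728.85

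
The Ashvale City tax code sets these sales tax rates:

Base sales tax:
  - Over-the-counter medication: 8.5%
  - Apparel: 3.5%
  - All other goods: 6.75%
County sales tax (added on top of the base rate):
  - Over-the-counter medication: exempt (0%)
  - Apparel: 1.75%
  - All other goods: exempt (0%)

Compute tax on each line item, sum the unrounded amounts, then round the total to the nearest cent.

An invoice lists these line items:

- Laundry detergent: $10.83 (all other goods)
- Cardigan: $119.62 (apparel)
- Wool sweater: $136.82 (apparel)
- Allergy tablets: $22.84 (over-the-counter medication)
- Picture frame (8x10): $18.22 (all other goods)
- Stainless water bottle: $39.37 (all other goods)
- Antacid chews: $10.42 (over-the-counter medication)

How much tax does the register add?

Laundry detergent $10.83: all other goods → 6.75% + 0% county = 6.75% → $0.731025
Cardigan $119.62: apparel → 3.5% + 1.75% county = 5.25% → $6.28005
Wool sweater $136.82: apparel → 3.5% + 1.75% county = 5.25% → $7.18305
Allergy tablets $22.84: over-the-counter medication → 8.5% + 0% county = 8.5% → $1.9414
Picture frame (8x10) $18.22: all other goods → 6.75% + 0% county = 6.75% → $1.22985
Stainless water bottle $39.37: all other goods → 6.75% + 0% county = 6.75% → $2.657475
Antacid chews $10.42: over-the-counter medication → 8.5% + 0% county = 8.5% → $0.8857
Unrounded tax sum = $20.90855 → $20.91

$20.91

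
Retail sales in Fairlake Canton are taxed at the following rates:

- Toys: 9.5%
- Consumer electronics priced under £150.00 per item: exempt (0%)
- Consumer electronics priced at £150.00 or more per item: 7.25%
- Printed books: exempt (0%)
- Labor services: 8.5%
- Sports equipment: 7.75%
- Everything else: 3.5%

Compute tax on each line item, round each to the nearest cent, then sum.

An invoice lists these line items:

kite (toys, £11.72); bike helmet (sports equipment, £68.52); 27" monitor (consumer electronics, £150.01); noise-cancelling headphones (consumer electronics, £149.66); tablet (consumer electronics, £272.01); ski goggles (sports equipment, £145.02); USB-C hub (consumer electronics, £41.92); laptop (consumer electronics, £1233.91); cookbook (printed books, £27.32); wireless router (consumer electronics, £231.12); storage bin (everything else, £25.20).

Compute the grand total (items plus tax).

£2511.77

Kite £11.72: toys → 9.5% → £1.11
Bike helmet £68.52: sports equipment → 7.75% → £5.31
27" monitor £150.01: consumer electronics, £150.00 or more → 7.25% → £10.88
Noise-cancelling headphones £149.66: consumer electronics, under £150.00 → 0% → £0.00
Tablet £272.01: consumer electronics, £150.00 or more → 7.25% → £19.72
Ski goggles £145.02: sports equipment → 7.75% → £11.24
USB-C hub £41.92: consumer electronics, under £150.00 → 0% → £0.00
Laptop £1233.91: consumer electronics, £150.00 or more → 7.25% → £89.46
Cookbook £27.32: printed books → 0% → £0.00
Wireless router £231.12: consumer electronics, £150.00 or more → 7.25% → £16.76
Storage bin £25.20: everything else → 3.5% → £0.88
Subtotal = £2356.41; tax = £155.36; total due = £2511.77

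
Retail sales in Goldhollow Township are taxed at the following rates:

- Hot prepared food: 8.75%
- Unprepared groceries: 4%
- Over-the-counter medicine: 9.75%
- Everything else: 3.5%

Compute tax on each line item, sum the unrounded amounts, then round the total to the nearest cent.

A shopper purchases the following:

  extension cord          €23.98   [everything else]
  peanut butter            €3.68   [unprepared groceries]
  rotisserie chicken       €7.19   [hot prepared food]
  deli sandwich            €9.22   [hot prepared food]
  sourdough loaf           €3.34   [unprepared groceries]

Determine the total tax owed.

€2.56

Extension cord €23.98: everything else → 3.5% → €0.8393
Peanut butter €3.68: unprepared groceries → 4% → €0.1472
Rotisserie chicken €7.19: hot prepared food → 8.75% → €0.629125
Deli sandwich €9.22: hot prepared food → 8.75% → €0.80675
Sourdough loaf €3.34: unprepared groceries → 4% → €0.1336
Unrounded tax sum = €2.555975 → €2.56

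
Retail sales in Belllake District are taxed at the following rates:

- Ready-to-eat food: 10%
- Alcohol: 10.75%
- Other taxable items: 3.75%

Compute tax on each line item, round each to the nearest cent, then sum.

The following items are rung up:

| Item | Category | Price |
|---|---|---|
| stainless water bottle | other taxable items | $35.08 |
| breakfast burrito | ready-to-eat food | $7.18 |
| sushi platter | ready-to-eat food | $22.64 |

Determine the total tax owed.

$4.30

Stainless water bottle $35.08: other taxable items → 3.75% → $1.32
Breakfast burrito $7.18: ready-to-eat food → 10% → $0.72
Sushi platter $22.64: ready-to-eat food → 10% → $2.26
Total tax = $1.32 + $0.72 + $2.26 = $4.30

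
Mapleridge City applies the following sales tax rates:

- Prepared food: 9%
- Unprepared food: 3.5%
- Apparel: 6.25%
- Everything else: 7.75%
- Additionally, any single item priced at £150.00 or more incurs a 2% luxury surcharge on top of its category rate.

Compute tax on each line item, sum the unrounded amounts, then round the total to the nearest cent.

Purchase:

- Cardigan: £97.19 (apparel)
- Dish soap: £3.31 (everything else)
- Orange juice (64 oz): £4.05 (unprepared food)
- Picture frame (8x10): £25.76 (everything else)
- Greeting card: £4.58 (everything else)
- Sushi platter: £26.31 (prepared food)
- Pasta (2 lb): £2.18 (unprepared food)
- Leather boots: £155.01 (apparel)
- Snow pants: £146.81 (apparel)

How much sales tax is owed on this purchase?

£33.23

Cardigan £97.19: apparel → 6.25% → £6.074375
Dish soap £3.31: everything else → 7.75% → £0.256525
Orange juice (64 oz) £4.05: unprepared food → 3.5% → £0.14175
Picture frame (8x10) £25.76: everything else → 7.75% → £1.9964
Greeting card £4.58: everything else → 7.75% → £0.35495
Sushi platter £26.31: prepared food → 9% → £2.3679
Pasta (2 lb) £2.18: unprepared food → 3.5% → £0.0763
Leather boots £155.01: apparel → 6.25% + 2% surcharge = 8.25% → £12.788325
Snow pants £146.81: apparel → 6.25% → £9.175625
Unrounded tax sum = £33.23215 → £33.23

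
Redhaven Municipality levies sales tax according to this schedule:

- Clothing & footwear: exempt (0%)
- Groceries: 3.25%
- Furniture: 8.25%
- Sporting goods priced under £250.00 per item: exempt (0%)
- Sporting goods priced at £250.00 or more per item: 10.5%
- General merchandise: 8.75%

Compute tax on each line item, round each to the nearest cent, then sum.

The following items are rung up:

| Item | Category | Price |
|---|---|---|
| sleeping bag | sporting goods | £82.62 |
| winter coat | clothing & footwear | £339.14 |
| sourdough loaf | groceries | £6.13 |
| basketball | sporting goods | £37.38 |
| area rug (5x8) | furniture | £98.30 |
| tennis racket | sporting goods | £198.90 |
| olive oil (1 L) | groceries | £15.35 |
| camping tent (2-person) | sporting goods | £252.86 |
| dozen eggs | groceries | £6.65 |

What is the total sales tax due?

£35.58

Sleeping bag £82.62: sporting goods, under £250.00 → 0% → £0.00
Winter coat £339.14: clothing & footwear → 0% → £0.00
Sourdough loaf £6.13: groceries → 3.25% → £0.20
Basketball £37.38: sporting goods, under £250.00 → 0% → £0.00
Area rug (5x8) £98.30: furniture → 8.25% → £8.11
Tennis racket £198.90: sporting goods, under £250.00 → 0% → £0.00
Olive oil (1 L) £15.35: groceries → 3.25% → £0.50
Camping tent (2-person) £252.86: sporting goods, £250.00 or more → 10.5% → £26.55
Dozen eggs £6.65: groceries → 3.25% → £0.22
Total tax = £0.20 + £8.11 + £0.50 + £26.55 + £0.22 = £35.58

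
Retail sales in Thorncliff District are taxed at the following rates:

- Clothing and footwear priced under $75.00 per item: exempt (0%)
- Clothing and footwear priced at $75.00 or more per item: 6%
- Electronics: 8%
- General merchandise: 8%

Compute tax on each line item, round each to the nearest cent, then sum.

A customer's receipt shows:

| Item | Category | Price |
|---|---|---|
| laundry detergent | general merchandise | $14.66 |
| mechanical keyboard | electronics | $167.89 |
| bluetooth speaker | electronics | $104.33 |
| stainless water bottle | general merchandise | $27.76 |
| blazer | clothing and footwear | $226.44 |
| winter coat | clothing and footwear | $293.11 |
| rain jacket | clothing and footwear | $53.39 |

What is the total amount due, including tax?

Laundry detergent $14.66: general merchandise → 8% → $1.17
Mechanical keyboard $167.89: electronics → 8% → $13.43
Bluetooth speaker $104.33: electronics → 8% → $8.35
Stainless water bottle $27.76: general merchandise → 8% → $2.22
Blazer $226.44: clothing and footwear, $75.00 or more → 6% → $13.59
Winter coat $293.11: clothing and footwear, $75.00 or more → 6% → $17.59
Rain jacket $53.39: clothing and footwear, under $75.00 → 0% → $0.00
Subtotal = $887.58; tax = $56.35; total due = $943.93

$943.93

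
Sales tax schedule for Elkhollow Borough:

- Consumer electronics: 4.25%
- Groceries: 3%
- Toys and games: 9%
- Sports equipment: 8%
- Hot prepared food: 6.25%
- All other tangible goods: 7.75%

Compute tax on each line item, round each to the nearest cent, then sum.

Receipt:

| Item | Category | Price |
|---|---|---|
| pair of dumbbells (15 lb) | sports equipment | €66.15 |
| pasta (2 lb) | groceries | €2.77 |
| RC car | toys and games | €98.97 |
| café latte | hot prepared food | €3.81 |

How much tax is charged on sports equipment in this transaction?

€5.29

Pair of dumbbells (15 lb) €66.15: sports equipment → 8% → €5.29
Tax on sports equipment = €5.29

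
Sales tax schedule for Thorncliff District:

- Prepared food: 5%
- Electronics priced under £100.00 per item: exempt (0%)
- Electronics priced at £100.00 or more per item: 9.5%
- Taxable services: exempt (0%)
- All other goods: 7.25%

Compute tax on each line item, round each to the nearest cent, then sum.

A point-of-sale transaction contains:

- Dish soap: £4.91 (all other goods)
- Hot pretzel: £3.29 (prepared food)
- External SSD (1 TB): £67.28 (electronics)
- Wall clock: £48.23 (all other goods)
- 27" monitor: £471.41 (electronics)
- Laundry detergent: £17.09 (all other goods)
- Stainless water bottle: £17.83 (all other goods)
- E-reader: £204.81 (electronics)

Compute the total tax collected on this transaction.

Dish soap £4.91: all other goods → 7.25% → £0.36
Hot pretzel £3.29: prepared food → 5% → £0.16
External SSD (1 TB) £67.28: electronics, under £100.00 → 0% → £0.00
Wall clock £48.23: all other goods → 7.25% → £3.50
27" monitor £471.41: electronics, £100.00 or more → 9.5% → £44.78
Laundry detergent £17.09: all other goods → 7.25% → £1.24
Stainless water bottle £17.83: all other goods → 7.25% → £1.29
E-reader £204.81: electronics, £100.00 or more → 9.5% → £19.46
Total tax = £0.36 + £0.16 + £3.50 + £44.78 + £1.24 + £1.29 + £19.46 = £70.79

£70.79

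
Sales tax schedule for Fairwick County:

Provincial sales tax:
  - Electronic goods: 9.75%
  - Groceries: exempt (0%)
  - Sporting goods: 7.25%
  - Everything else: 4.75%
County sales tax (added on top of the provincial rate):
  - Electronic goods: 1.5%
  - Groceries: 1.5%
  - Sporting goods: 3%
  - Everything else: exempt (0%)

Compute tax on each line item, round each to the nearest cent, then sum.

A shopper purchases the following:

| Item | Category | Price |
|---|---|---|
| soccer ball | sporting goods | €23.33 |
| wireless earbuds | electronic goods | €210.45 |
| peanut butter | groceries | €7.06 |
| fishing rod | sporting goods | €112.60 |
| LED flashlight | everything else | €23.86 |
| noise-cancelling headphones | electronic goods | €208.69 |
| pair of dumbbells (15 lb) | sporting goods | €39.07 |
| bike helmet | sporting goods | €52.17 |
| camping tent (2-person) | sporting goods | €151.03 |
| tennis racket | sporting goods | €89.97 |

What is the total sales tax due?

Soccer ball €23.33: sporting goods → 7.25% + 3% county = 10.25% → €2.39
Wireless earbuds €210.45: electronic goods → 9.75% + 1.5% county = 11.25% → €23.68
Peanut butter €7.06: groceries → 0% + 1.5% county = 1.5% → €0.11
Fishing rod €112.60: sporting goods → 7.25% + 3% county = 10.25% → €11.54
LED flashlight €23.86: everything else → 4.75% + 0% county = 4.75% → €1.13
Noise-cancelling headphones €208.69: electronic goods → 9.75% + 1.5% county = 11.25% → €23.48
Pair of dumbbells (15 lb) €39.07: sporting goods → 7.25% + 3% county = 10.25% → €4.00
Bike helmet €52.17: sporting goods → 7.25% + 3% county = 10.25% → €5.35
Camping tent (2-person) €151.03: sporting goods → 7.25% + 3% county = 10.25% → €15.48
Tennis racket €89.97: sporting goods → 7.25% + 3% county = 10.25% → €9.22
Total tax = €2.39 + €23.68 + €0.11 + €11.54 + €1.13 + €23.48 + €4.00 + €5.35 + €15.48 + €9.22 = €96.38

€96.38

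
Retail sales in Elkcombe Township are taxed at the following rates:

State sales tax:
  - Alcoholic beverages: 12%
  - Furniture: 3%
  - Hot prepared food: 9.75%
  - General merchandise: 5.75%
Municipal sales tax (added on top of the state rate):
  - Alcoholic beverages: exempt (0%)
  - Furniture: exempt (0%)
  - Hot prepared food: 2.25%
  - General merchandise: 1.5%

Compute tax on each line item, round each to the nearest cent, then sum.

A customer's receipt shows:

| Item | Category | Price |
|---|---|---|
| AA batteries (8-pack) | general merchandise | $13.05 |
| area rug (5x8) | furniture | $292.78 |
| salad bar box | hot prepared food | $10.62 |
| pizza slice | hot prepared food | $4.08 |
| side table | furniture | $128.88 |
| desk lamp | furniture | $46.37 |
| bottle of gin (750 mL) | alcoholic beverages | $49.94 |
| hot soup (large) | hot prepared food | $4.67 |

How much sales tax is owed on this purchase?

AA batteries (8-pack) $13.05: general merchandise → 5.75% + 1.5% municipal = 7.25% → $0.95
Area rug (5x8) $292.78: furniture → 3% + 0% municipal = 3% → $8.78
Salad bar box $10.62: hot prepared food → 9.75% + 2.25% municipal = 12% → $1.27
Pizza slice $4.08: hot prepared food → 9.75% + 2.25% municipal = 12% → $0.49
Side table $128.88: furniture → 3% + 0% municipal = 3% → $3.87
Desk lamp $46.37: furniture → 3% + 0% municipal = 3% → $1.39
Bottle of gin (750 mL) $49.94: alcoholic beverages → 12% + 0% municipal = 12% → $5.99
Hot soup (large) $4.67: hot prepared food → 9.75% + 2.25% municipal = 12% → $0.56
Total tax = $0.95 + $8.78 + $1.27 + $0.49 + $3.87 + $1.39 + $5.99 + $0.56 = $23.30

$23.30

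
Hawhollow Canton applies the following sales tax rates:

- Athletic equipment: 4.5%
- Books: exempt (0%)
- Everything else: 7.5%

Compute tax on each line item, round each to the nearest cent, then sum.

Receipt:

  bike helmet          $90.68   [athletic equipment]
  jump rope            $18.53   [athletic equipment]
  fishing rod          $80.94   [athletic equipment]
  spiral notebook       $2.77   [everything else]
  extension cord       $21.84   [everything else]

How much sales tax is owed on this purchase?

Bike helmet $90.68: athletic equipment → 4.5% → $4.08
Jump rope $18.53: athletic equipment → 4.5% → $0.83
Fishing rod $80.94: athletic equipment → 4.5% → $3.64
Spiral notebook $2.77: everything else → 7.5% → $0.21
Extension cord $21.84: everything else → 7.5% → $1.64
Total tax = $4.08 + $0.83 + $3.64 + $0.21 + $1.64 = $10.40

$10.40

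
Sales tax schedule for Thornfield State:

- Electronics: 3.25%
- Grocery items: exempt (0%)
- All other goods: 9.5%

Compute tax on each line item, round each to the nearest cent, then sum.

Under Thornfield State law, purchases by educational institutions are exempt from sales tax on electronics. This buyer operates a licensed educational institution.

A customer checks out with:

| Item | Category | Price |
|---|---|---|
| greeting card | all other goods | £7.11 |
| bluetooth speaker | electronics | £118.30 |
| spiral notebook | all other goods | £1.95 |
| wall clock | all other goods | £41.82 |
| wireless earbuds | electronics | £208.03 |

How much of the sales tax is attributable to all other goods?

Greeting card £7.11: all other goods → 9.5% → £0.68
Spiral notebook £1.95: all other goods → 9.5% → £0.19
Wall clock £41.82: all other goods → 9.5% → £3.97
Tax on all other goods = £0.68 + £0.19 + £3.97 = £4.84

£4.84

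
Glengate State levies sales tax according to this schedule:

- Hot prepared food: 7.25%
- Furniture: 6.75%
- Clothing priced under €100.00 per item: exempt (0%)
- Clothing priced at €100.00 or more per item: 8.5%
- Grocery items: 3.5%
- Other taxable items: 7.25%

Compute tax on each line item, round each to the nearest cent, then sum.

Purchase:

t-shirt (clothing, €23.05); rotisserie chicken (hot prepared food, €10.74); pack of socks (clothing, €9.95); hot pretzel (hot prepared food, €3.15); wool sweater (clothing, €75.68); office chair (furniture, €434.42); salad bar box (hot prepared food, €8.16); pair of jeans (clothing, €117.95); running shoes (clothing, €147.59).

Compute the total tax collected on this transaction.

€53.50

T-shirt €23.05: clothing, under €100.00 → 0% → €0.00
Rotisserie chicken €10.74: hot prepared food → 7.25% → €0.78
Pack of socks €9.95: clothing, under €100.00 → 0% → €0.00
Hot pretzel €3.15: hot prepared food → 7.25% → €0.23
Wool sweater €75.68: clothing, under €100.00 → 0% → €0.00
Office chair €434.42: furniture → 6.75% → €29.32
Salad bar box €8.16: hot prepared food → 7.25% → €0.59
Pair of jeans €117.95: clothing, €100.00 or more → 8.5% → €10.03
Running shoes €147.59: clothing, €100.00 or more → 8.5% → €12.55
Total tax = €0.78 + €0.23 + €29.32 + €0.59 + €10.03 + €12.55 = €53.50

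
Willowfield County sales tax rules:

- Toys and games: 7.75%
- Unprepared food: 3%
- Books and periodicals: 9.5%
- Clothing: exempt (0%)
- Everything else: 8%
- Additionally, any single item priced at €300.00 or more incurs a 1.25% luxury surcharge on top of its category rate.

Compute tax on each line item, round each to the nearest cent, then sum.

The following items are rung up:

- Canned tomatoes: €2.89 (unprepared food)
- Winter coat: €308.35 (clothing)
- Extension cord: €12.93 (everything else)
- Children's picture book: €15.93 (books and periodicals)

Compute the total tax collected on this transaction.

€6.48

Canned tomatoes €2.89: unprepared food → 3% → €0.09
Winter coat €308.35: clothing → 0% + 1.25% surcharge = 1.25% → €3.85
Extension cord €12.93: everything else → 8% → €1.03
Children's picture book €15.93: books and periodicals → 9.5% → €1.51
Total tax = €0.09 + €3.85 + €1.03 + €1.51 = €6.48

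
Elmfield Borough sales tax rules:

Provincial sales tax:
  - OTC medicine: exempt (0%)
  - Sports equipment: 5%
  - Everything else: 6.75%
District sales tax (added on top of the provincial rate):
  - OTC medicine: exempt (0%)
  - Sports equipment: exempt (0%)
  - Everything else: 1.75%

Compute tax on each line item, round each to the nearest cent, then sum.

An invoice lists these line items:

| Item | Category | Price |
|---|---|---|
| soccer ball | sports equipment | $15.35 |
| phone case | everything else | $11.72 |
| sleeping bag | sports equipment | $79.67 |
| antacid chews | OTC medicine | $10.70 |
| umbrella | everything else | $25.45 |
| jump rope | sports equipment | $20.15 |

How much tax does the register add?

$8.92

Soccer ball $15.35: sports equipment → 5% + 0% district = 5% → $0.77
Phone case $11.72: everything else → 6.75% + 1.75% district = 8.5% → $1.00
Sleeping bag $79.67: sports equipment → 5% + 0% district = 5% → $3.98
Antacid chews $10.70: OTC medicine → 0% + 0% district = 0% → $0.00
Umbrella $25.45: everything else → 6.75% + 1.75% district = 8.5% → $2.16
Jump rope $20.15: sports equipment → 5% + 0% district = 5% → $1.01
Total tax = $0.77 + $1.00 + $3.98 + $2.16 + $1.01 = $8.92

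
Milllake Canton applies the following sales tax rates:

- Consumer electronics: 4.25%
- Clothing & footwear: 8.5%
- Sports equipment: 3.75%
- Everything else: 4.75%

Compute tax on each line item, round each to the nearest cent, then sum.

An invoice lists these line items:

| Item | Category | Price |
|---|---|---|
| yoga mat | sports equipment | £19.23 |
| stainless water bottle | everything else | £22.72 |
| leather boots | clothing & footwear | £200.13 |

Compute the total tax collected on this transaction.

£18.81

Yoga mat £19.23: sports equipment → 3.75% → £0.72
Stainless water bottle £22.72: everything else → 4.75% → £1.08
Leather boots £200.13: clothing & footwear → 8.5% → £17.01
Total tax = £0.72 + £1.08 + £17.01 = £18.81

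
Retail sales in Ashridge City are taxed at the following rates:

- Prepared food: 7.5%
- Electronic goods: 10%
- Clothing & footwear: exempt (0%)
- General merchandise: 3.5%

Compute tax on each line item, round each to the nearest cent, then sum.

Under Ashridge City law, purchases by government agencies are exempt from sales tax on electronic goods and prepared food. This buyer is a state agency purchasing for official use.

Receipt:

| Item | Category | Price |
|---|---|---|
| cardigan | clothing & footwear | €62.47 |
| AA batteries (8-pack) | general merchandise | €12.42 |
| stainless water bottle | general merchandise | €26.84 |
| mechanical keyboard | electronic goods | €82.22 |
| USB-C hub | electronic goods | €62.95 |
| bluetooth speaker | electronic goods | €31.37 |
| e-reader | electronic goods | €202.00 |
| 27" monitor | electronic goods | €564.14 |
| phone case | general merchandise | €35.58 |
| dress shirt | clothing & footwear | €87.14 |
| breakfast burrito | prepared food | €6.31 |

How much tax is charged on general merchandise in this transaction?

€2.62

AA batteries (8-pack) €12.42: general merchandise → 3.5% → €0.43
Stainless water bottle €26.84: general merchandise → 3.5% → €0.94
Phone case €35.58: general merchandise → 3.5% → €1.25
Tax on general merchandise = €0.43 + €0.94 + €1.25 = €2.62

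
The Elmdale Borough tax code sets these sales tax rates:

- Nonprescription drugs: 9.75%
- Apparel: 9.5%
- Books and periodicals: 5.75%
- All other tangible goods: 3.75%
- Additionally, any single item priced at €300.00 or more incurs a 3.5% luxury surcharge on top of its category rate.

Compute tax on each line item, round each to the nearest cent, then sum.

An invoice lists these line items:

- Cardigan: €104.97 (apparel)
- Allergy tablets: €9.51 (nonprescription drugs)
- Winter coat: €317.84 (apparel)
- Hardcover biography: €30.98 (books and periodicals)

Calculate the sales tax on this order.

€54.00

Cardigan €104.97: apparel → 9.5% → €9.97
Allergy tablets €9.51: nonprescription drugs → 9.75% → €0.93
Winter coat €317.84: apparel → 9.5% + 3.5% surcharge = 13% → €41.32
Hardcover biography €30.98: books and periodicals → 5.75% → €1.78
Total tax = €9.97 + €0.93 + €41.32 + €1.78 = €54.00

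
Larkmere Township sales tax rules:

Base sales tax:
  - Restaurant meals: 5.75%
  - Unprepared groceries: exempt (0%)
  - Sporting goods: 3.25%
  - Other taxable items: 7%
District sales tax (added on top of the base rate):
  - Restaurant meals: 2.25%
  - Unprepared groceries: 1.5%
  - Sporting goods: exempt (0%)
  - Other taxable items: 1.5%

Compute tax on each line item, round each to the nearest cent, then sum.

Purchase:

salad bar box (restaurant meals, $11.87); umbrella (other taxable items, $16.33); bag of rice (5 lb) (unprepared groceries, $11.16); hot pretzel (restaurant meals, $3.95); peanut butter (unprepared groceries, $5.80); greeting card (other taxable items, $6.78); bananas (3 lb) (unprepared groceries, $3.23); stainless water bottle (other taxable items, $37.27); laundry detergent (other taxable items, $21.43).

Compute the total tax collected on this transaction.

Salad bar box $11.87: restaurant meals → 5.75% + 2.25% district = 8% → $0.95
Umbrella $16.33: other taxable items → 7% + 1.5% district = 8.5% → $1.39
Bag of rice (5 lb) $11.16: unprepared groceries → 0% + 1.5% district = 1.5% → $0.17
Hot pretzel $3.95: restaurant meals → 5.75% + 2.25% district = 8% → $0.32
Peanut butter $5.80: unprepared groceries → 0% + 1.5% district = 1.5% → $0.09
Greeting card $6.78: other taxable items → 7% + 1.5% district = 8.5% → $0.58
Bananas (3 lb) $3.23: unprepared groceries → 0% + 1.5% district = 1.5% → $0.05
Stainless water bottle $37.27: other taxable items → 7% + 1.5% district = 8.5% → $3.17
Laundry detergent $21.43: other taxable items → 7% + 1.5% district = 8.5% → $1.82
Total tax = $0.95 + $1.39 + $0.17 + $0.32 + $0.09 + $0.58 + $0.05 + $3.17 + $1.82 = $8.54

$8.54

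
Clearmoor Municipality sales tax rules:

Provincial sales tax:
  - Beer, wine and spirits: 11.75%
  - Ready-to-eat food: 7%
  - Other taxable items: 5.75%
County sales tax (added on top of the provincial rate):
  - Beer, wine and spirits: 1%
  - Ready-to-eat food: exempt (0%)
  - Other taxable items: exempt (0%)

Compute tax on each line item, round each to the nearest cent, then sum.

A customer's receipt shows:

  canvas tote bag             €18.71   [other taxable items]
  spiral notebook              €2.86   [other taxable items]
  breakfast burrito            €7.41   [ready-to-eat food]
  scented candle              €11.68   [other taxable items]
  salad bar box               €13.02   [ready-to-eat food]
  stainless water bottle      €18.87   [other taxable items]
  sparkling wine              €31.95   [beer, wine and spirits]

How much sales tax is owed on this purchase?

Canvas tote bag €18.71: other taxable items → 5.75% + 0% county = 5.75% → €1.08
Spiral notebook €2.86: other taxable items → 5.75% + 0% county = 5.75% → €0.16
Breakfast burrito €7.41: ready-to-eat food → 7% + 0% county = 7% → €0.52
Scented candle €11.68: other taxable items → 5.75% + 0% county = 5.75% → €0.67
Salad bar box €13.02: ready-to-eat food → 7% + 0% county = 7% → €0.91
Stainless water bottle €18.87: other taxable items → 5.75% + 0% county = 5.75% → €1.09
Sparkling wine €31.95: beer, wine and spirits → 11.75% + 1% county = 12.75% → €4.07
Total tax = €1.08 + €0.16 + €0.52 + €0.67 + €0.91 + €1.09 + €4.07 = €8.50

€8.50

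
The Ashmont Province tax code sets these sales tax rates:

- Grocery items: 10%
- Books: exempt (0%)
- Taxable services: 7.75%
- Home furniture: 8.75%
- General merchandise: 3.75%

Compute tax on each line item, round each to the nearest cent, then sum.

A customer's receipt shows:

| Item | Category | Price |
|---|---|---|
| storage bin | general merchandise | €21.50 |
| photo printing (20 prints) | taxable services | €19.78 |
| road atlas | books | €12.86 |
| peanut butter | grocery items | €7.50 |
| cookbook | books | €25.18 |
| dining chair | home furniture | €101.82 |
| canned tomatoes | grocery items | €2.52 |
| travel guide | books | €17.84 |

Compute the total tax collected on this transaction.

Storage bin €21.50: general merchandise → 3.75% → €0.81
Photo printing (20 prints) €19.78: taxable services → 7.75% → €1.53
Road atlas €12.86: books → 0% → €0.00
Peanut butter €7.50: grocery items → 10% → €0.75
Cookbook €25.18: books → 0% → €0.00
Dining chair €101.82: home furniture → 8.75% → €8.91
Canned tomatoes €2.52: grocery items → 10% → €0.25
Travel guide €17.84: books → 0% → €0.00
Total tax = €0.81 + €1.53 + €0.75 + €8.91 + €0.25 = €12.25

€12.25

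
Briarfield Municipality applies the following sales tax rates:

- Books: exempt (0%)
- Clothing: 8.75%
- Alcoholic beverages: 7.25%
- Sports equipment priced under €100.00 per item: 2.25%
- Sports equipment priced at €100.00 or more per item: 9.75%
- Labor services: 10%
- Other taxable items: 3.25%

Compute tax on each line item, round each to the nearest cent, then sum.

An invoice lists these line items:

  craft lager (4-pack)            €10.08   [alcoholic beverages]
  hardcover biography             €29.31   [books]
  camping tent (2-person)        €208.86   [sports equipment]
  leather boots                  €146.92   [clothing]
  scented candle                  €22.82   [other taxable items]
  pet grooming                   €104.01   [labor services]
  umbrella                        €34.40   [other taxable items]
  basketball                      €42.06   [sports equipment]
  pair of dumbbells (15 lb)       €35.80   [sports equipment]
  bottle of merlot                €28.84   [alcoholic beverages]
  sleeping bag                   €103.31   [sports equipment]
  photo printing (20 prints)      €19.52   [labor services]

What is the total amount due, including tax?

Craft lager (4-pack) €10.08: alcoholic beverages → 7.25% → €0.73
Hardcover biography €29.31: books → 0% → €0.00
Camping tent (2-person) €208.86: sports equipment, €100.00 or more → 9.75% → €20.36
Leather boots €146.92: clothing → 8.75% → €12.86
Scented candle €22.82: other taxable items → 3.25% → €0.74
Pet grooming €104.01: labor services → 10% → €10.40
Umbrella €34.40: other taxable items → 3.25% → €1.12
Basketball €42.06: sports equipment, under €100.00 → 2.25% → €0.95
Pair of dumbbells (15 lb) €35.80: sports equipment, under €100.00 → 2.25% → €0.81
Bottle of merlot €28.84: alcoholic beverages → 7.25% → €2.09
Sleeping bag €103.31: sports equipment, €100.00 or more → 9.75% → €10.07
Photo printing (20 prints) €19.52: labor services → 10% → €1.95
Subtotal = €785.93; tax = €62.08; total due = €848.01

€848.01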